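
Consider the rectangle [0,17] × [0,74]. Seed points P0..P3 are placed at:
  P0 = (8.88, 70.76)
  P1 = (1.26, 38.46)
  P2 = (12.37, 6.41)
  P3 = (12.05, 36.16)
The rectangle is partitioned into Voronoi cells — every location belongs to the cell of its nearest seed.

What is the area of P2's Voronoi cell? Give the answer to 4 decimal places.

Area of P2's cell: 359.4269

1. box [0,17]×[0,74]: [(0, 0) (17, 0) (17, 74) (0, 74)]
2. ⊥bis P2·P0 via (10.625,38.585): [(0, 38.0088) (0, 0) (17, 0) (17, 38.9307)]  |A|=653.9858
3. ⊥bis P2·P1 via (6.815,22.435): [(0, 20.0726) (0, 0) (17, 0) (17, 25.9656)]  |A|=391.3247
4. ⊥bis P2·P3 via (12.21,21.285): [(3.2185, 21.1883) (0, 20.0726) (0, 0) (17, 0) (17, 21.3365)]  |A|=359.4269
5. canonical 5-gon: [(3.2185, 21.1883) (0, 20.0726) (0, 0) (17, 0) (17, 21.3365)]
6. shoelace: 359.4269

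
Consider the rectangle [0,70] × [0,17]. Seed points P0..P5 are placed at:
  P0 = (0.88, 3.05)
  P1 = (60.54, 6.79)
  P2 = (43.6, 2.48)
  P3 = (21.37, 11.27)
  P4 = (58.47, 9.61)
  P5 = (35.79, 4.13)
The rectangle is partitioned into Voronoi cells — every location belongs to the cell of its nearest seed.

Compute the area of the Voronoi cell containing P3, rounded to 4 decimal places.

1. box [0,70]×[0,17]: [(0, 0) (70, 0) (70, 17) (0, 17)]
2. ⊥bis P3·P0 via (11.125,7.16): [(13.9974, 0) (70, 0) (70, 17) (7.1775, 17)]  |A|=1010.0137
3. ⊥bis P3·P1 via (40.955,9.03): [(13.9974, 0) (39.9222, 0) (41.8666, 17) (7.1775, 17)]  |A|=515.2182
4. ⊥bis P3·P2 via (32.485,6.875): [(13.9974, 0) (29.7665, 0) (36.4885, 17) (7.1775, 17)]  |A|=383.1819
5. ⊥bis P3·P4 via (39.92,10.44): [(13.9974, 0) (29.7665, 0) (36.4885, 17) (7.1775, 17)]  |A|=383.1819
6. ⊥bis P3·P5 via (28.58,7.7): [(13.9974, 0) (24.7674, 0) (33.1849, 17) (7.1775, 17)]  |A|=312.6077
7. canonical 4-gon: [(13.9974, 0) (24.7674, 0) (33.1849, 17) (7.1775, 17)]
8. shoelace: 312.6077

Area of P3's cell: 312.6077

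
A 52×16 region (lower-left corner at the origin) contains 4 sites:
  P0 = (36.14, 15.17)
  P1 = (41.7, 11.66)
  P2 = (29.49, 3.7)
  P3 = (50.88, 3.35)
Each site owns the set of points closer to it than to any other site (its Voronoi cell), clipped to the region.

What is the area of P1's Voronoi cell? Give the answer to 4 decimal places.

1. box [0,52]×[0,16]: [(0, 0) (52, 0) (52, 16) (0, 16)]
2. ⊥bis P1·P0 via (38.92,13.415): [(30.4512, 0) (52, 0) (52, 16) (40.5519, 16)]  |A|=263.9754
3. ⊥bis P1·P2 via (35.595,7.68): [(35.4449, 7.9103) (40.6018, 0) (52, 0) (52, 16) (40.5519, 16)]  |A|=223.8284
4. ⊥bis P1·P3 via (46.29,7.505): [(35.4449, 7.9103) (40.1389, 0.71) (52, 13.8128) (52, 16) (40.5519, 16)]  |A|=137.865
5. canonical 5-gon: [(35.4449, 7.9103) (40.1389, 0.71) (52, 13.8128) (52, 16) (40.5519, 16)]
6. shoelace: 137.865

Area of P1's cell: 137.8650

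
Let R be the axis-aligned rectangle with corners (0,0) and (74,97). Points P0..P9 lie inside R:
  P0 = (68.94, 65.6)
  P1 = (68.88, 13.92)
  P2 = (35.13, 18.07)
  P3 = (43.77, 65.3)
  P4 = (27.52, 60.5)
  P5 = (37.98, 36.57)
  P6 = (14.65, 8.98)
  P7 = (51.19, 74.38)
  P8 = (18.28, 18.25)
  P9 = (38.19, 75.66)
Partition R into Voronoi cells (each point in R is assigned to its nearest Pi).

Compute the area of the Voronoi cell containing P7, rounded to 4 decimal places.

1. box [0,74]×[0,97]: [(0, 0) (74, 0) (74, 97) (0, 97)]
2. ⊥bis P7·P0 via (60.065,69.99): [(0, 0) (25.4446, 0) (73.4254, 97) (0, 97)]  |A|=4795.1966
3. ⊥bis P7·P1 via (60.035,44.15): [(0, 26.5844) (45.1255, 39.7876) (73.4254, 97) (0, 97)]  |A|=3689.1914
4. ⊥bis P7·P2 via (43.16,46.225): [(0, 58.5345) (47.673, 44.9379) (73.4254, 97) (0, 97)]  |A|=2828.2252
5. ⊥bis P7·P3 via (47.48,69.84): [(56.3895, 62.5594) (73.4254, 97) (14.2438, 97)]  |A|=1019.127
6. ⊥bis P7·P4 via (39.355,67.44): [(29.177, 84.7969) (56.3895, 62.5594) (73.4254, 97) (22.0211, 97)]  |A|=971.6729
7. ⊥bis P7·P5 via (44.585,55.475): [(29.177, 84.7969) (56.3895, 62.5594) (73.4254, 97) (22.0211, 97)]  |A|=971.6729
8. ⊥bis P7·P6 via (32.92,41.68): [(29.177, 84.7969) (56.3895, 62.5594) (73.4254, 97) (22.0211, 97)]  |A|=971.6729
9. ⊥bis P7·P8 via (34.735,46.315): [(29.177, 84.7969) (56.3895, 62.5594) (73.4254, 97) (22.0211, 97)]  |A|=971.6729
10. ⊥bis P7·P9 via (44.69,75.02): [(44.4257, 72.3359) (56.3895, 62.5594) (73.4254, 97) (46.8542, 97)]  |A|=616.9738
11. canonical 4-gon: [(44.4257, 72.3359) (56.3895, 62.5594) (73.4254, 97) (46.8542, 97)]
12. shoelace: 616.9738

Area of P7's cell: 616.9738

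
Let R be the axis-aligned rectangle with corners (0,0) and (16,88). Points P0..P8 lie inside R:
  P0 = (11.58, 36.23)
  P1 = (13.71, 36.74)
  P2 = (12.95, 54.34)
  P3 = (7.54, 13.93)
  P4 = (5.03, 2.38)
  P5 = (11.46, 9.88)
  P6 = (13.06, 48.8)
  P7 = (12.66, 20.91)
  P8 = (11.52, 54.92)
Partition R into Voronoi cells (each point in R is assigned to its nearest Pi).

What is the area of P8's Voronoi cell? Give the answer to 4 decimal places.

Area of P8's cell: 567.5896

1. box [0,16]×[0,88]: [(0, 0) (16, 0) (16, 88) (0, 88)]
2. ⊥bis P8·P0 via (11.55,45.575): [(0, 45.5379) (16, 45.5893) (16, 88) (0, 88)]  |A|=678.9823
3. ⊥bis P8·P1 via (12.615,45.83): [(0, 45.5379) (10.4694, 45.5715) (16, 46.2378) (16, 88) (0, 88)]  |A|=677.1891
4. ⊥bis P8·P2 via (12.235,54.63): [(0, 45.5379) (8.5584, 45.5654) (16, 63.9127) (16, 88) (0, 88)]  |A|=610.8051
5. ⊥bis P8·P3 via (9.53,34.425): [(0, 45.5379) (8.5584, 45.5654) (16, 63.9127) (16, 88) (0, 88)]  |A|=610.8051
6. ⊥bis P8·P4 via (8.275,28.65): [(0, 45.5379) (8.5584, 45.5654) (16, 63.9127) (16, 88) (0, 88)]  |A|=610.8051
7. ⊥bis P8·P5 via (11.49,32.4): [(0, 45.5379) (8.5584, 45.5654) (16, 63.9127) (16, 88) (0, 88)]  |A|=610.8051
8. ⊥bis P8·P6 via (12.29,51.86): [(0, 48.7674) (10.9776, 51.5297) (16, 63.9127) (16, 88) (0, 88)]  |A|=567.5896
9. ⊥bis P8·P7 via (12.09,37.915): [(0, 48.7674) (10.9776, 51.5297) (16, 63.9127) (16, 88) (0, 88)]  |A|=567.5896
10. canonical 5-gon: [(0, 48.7674) (10.9776, 51.5297) (16, 63.9127) (16, 88) (0, 88)]
11. shoelace: 567.5896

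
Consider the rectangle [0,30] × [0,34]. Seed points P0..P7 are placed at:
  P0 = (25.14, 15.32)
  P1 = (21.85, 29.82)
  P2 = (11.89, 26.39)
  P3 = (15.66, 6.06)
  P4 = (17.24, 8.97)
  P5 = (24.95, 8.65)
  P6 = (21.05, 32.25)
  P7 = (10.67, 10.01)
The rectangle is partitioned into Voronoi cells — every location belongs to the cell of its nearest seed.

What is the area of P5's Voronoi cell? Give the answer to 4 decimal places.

Area of P5's cell: 103.8575

1. box [0,30]×[0,34]: [(0, 0) (30, 0) (30, 34) (0, 34)]
2. ⊥bis P5·P0 via (25.045,11.985): [(0, 12.6984) (0, 0) (30, 0) (30, 11.8439)]  |A|=368.1342
3. ⊥bis P5·P1 via (23.4,19.235): [(0, 12.6984) (0, 0) (30, 0) (30, 11.8439)]  |A|=368.1342
4. ⊥bis P5·P2 via (18.42,17.52): [(11.4284, 12.3729) (0, 3.9594) (0, 0) (30, 0) (30, 11.8439)]  |A|=318.1975
5. ⊥bis P5·P3 via (20.305,7.355): [(18.9659, 12.1582) (22.3555, 0) (30, 0) (30, 11.8439)]  |A|=111.8145
6. ⊥bis P5·P4 via (21.095,8.81): [(21.2313, 12.0936) (20.9401, 5.0771) (22.3555, 0) (30, 0) (30, 11.8439)]  |A|=103.8575
7. ⊥bis P5·P6 via (23,20.45): [(21.2313, 12.0936) (20.9401, 5.0771) (22.3555, 0) (30, 0) (30, 11.8439)]  |A|=103.8575
8. ⊥bis P5·P7 via (17.81,9.33): [(21.2313, 12.0936) (20.9401, 5.0771) (22.3555, 0) (30, 0) (30, 11.8439)]  |A|=103.8575
9. canonical 5-gon: [(21.2313, 12.0936) (20.9401, 5.0771) (22.3555, 0) (30, 0) (30, 11.8439)]
10. shoelace: 103.8575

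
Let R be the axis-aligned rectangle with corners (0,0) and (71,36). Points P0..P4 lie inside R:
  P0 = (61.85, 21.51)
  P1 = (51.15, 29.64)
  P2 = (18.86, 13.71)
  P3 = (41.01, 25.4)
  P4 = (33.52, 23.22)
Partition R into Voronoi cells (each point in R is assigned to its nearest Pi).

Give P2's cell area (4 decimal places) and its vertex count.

Area of P2's cell: 953.6993 (4 vertices)

1. box [0,71]×[0,36]: [(0, 0) (71, 0) (71, 36) (0, 36)]
2. ⊥bis P2·P0 via (40.355,17.61): [(0, 0) (43.5501, 0) (37.0184, 36) (0, 36)]  |A|=1450.2326
3. ⊥bis P2·P1 via (35.005,21.675): [(0, 0) (43.5501, 0) (42.3006, 6.8869) (27.9379, 36) (0, 36)]  |A|=1318.0523
4. ⊥bis P2·P3 via (29.935,19.555): [(0, 0) (40.2554, 0) (21.2559, 36) (0, 36)]  |A|=1107.2043
5. ⊥bis P2·P4 via (26.19,18.465): [(0, 0) (38.1683, 0) (14.815, 36) (0, 36)]  |A|=953.6993
6. canonical 4-gon: [(0, 0) (38.1683, 0) (14.815, 36) (0, 36)]
7. shoelace: 953.6993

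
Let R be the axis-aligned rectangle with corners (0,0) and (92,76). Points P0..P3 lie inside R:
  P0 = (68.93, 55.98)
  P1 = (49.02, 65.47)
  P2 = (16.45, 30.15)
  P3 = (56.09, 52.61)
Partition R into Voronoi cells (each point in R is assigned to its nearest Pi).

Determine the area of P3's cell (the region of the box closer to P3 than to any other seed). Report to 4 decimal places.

Area of P3's cell: 1409.7199

1. box [0,92]×[0,76]: [(0, 0) (92, 0) (92, 76) (0, 76)]
2. ⊥bis P3·P0 via (62.51,54.295): [(0, 0) (76.7603, 0) (56.8133, 76) (0, 76)]  |A|=5075.797
3. ⊥bis P3·P1 via (52.555,59.04): [(0, 30.147) (0, 0) (76.7603, 0) (60.1664, 63.2245)]  |A|=3333.4834
4. ⊥bis P3·P2 via (36.27,41.38): [(32.5083, 48.019) (59.7159, 0) (76.7603, 0) (60.1664, 63.2245)]  |A|=1409.7199
5. canonical 4-gon: [(32.5083, 48.019) (59.7159, 0) (76.7603, 0) (60.1664, 63.2245)]
6. shoelace: 1409.7199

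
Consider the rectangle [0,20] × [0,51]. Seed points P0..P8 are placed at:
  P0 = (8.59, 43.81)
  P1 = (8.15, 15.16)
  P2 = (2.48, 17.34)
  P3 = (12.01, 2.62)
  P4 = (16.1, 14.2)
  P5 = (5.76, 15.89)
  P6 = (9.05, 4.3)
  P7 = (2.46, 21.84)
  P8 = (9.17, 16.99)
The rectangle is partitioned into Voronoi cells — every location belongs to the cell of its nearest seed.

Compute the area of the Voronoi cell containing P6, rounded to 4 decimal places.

1. box [0,20]×[0,51]: [(0, 0) (20, 0) (20, 51) (0, 51)]
2. ⊥bis P6·P0 via (8.82,24.055): [(0, 23.9523) (0, 0) (20, 0) (20, 24.1852)]  |A|=481.3748
3. ⊥bis P6·P1 via (8.6,9.73): [(0, 9.0173) (0, 0) (20, 0) (20, 10.6748)]  |A|=196.9204
4. ⊥bis P6·P2 via (5.765,10.82): [(2.6176, 9.2342) (0, 7.9154) (0, 0) (20, 0) (20, 10.6748)]  |A|=195.4783
5. ⊥bis P6·P3 via (10.53,3.46): [(14.3596, 10.2073) (2.6176, 9.2342) (0, 7.9154) (0, 0) (8.5662, 0)]  |A|=107.019
6. ⊥bis P6·P4 via (12.575,9.25): [(13.4589, 8.6205) (11.5569, 9.975) (2.6176, 9.2342) (0, 7.9154) (0, 0) (8.5662, 0)]  |A|=104.9
7. ⊥bis P6·P5 via (7.405,10.095): [(13.4589, 8.6205) (11.5569, 9.975) (5.0963, 9.4396) (0.3527, 8.0931) (0, 7.9154) (0, 0) (8.5662, 0)]  |A|=103.7183
8. ⊥bis P6·P7 via (5.755,13.07): [(13.4589, 8.6205) (11.5569, 9.975) (5.0963, 9.4396) (0.3527, 8.0931) (0, 7.9154) (0, 0) (8.5662, 0)]  |A|=103.7183
9. ⊥bis P6·P8 via (9.11,10.645): [(13.4589, 8.6205) (11.5569, 9.975) (5.0963, 9.4396) (0.3527, 8.0931) (0, 7.9154) (0, 0) (8.5662, 0)]  |A|=103.7183
10. canonical 7-gon: [(13.4589, 8.6205) (11.5569, 9.975) (5.0963, 9.4396) (0.3527, 8.0931) (0, 7.9154) (0, 0) (8.5662, 0)]
11. shoelace: 103.7183

Area of P6's cell: 103.7183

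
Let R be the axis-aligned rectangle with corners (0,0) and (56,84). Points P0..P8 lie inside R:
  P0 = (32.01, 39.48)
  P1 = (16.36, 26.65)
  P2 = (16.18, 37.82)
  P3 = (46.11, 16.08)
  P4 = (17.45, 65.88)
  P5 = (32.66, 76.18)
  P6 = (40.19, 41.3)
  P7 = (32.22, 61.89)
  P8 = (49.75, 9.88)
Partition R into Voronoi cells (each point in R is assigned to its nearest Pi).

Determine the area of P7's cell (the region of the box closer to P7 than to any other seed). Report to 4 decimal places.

1. box [0,56]×[0,84]: [(0, 0) (56, 0) (56, 84) (0, 84)]
2. ⊥bis P7·P0 via (32.115,50.685): [(0, 50.9859) (56, 50.4612) (56, 84) (0, 84)]  |A|=1863.4806
3. ⊥bis P7·P1 via (24.29,44.27): [(0, 55.2019) (9.5668, 50.8963) (56, 50.4612) (56, 84) (0, 84)]  |A|=1843.3142
4. ⊥bis P7·P2 via (24.2,49.855): [(0, 65.9816) (22.8238, 50.7721) (56, 50.4612) (56, 84) (0, 84)]  |A|=1692.3511
5. ⊥bis P7·P3 via (39.165,38.985): [(0, 65.9816) (22.8238, 50.7721) (56, 50.4612) (56, 84) (0, 84)]  |A|=1692.3511
6. ⊥bis P7·P4 via (24.835,63.885): [(21.5262, 51.6368) (22.8238, 50.7721) (56, 50.4612) (56, 84) (30.2689, 84)]  |A|=1008.6174
7. ⊥bis P7·P5 via (32.44,69.035): [(26.2775, 69.2247) (21.5262, 51.6368) (22.8238, 50.7721) (56, 50.4612) (56, 68.3096)]  |A|=585.3462
8. ⊥bis P7·P6 via (36.205,51.595): [(26.2775, 69.2247) (21.5262, 51.6368) (22.8238, 50.7721) (33.813, 50.6691) (56, 59.2573) (56, 68.3096)]  |A|=487.7666
9. ⊥bis P7·P8 via (40.985,35.885): [(26.2775, 69.2247) (21.5262, 51.6368) (22.8238, 50.7721) (33.813, 50.6691) (56, 59.2573) (56, 68.3096)]  |A|=487.7666
10. canonical 6-gon: [(26.2775, 69.2247) (21.5262, 51.6368) (22.8238, 50.7721) (33.813, 50.6691) (56, 59.2573) (56, 68.3096)]
11. shoelace: 487.7666

Area of P7's cell: 487.7666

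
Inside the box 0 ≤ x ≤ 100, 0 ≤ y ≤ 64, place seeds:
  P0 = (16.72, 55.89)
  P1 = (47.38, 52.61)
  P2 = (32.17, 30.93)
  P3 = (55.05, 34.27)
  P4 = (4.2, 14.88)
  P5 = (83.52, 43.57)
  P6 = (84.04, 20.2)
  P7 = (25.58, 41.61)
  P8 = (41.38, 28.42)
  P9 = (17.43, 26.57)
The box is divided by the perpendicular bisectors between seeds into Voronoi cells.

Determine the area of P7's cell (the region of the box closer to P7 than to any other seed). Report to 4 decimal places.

Area of P7's cell: 334.8759

1. box [0,100]×[0,64]: [(0, 0) (100, 0) (100, 64) (0, 64)]
2. ⊥bis P7·P0 via (21.15,48.75): [(0, 35.6275) (0, 0) (100, 0) (100, 64) (45.729, 64)]  |A|=5751.2774
3. ⊥bis P7·P1 via (36.48,47.11): [(32.1947, 55.6027) (0, 35.6275) (0, 0) (60.2511, 0)]  |A|=2248.5698
4. ⊥bis P7·P2 via (28.875,36.27): [(38.8454, 42.4222) (32.1947, 55.6027) (0, 35.6275) (0, 18.4529)]  |A|=612.1728
5. ⊥bis P7·P3 via (40.315,37.94): [(38.8454, 42.4222) (32.1947, 55.6027) (0, 35.6275) (0, 18.4529)]  |A|=612.1728
6. ⊥bis P7·P4 via (14.89,28.245): [(15.3165, 27.9039) (38.8454, 42.4222) (32.1947, 55.6027) (3.1875, 37.6052)]  |A|=453.19
7. ⊥bis P7·P5 via (54.55,42.59): [(15.3165, 27.9039) (38.8454, 42.4222) (32.1947, 55.6027) (3.1875, 37.6052)]  |A|=453.19
8. ⊥bis P7·P6 via (54.81,30.905): [(15.3165, 27.9039) (38.8454, 42.4222) (32.1947, 55.6027) (3.1875, 37.6052)]  |A|=453.19
9. ⊥bis P7·P8 via (33.48,35.015): [(15.3165, 27.9039) (38.8454, 42.4222) (32.1947, 55.6027) (3.1875, 37.6052)]  |A|=453.19
10. ⊥bis P7·P9 via (21.505,34.09): [(23.5479, 32.983) (38.8454, 42.4222) (32.1947, 55.6027) (8.703, 41.0273)]  |A|=334.8759
11. canonical 4-gon: [(23.5479, 32.983) (38.8454, 42.4222) (32.1947, 55.6027) (8.703, 41.0273)]
12. shoelace: 334.8759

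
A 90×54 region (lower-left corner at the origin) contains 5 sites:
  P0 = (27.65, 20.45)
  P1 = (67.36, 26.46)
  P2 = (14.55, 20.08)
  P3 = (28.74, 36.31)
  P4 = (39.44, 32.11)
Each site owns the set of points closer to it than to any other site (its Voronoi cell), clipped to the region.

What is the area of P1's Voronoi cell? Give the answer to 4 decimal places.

1. box [0,90]×[0,54]: [(0, 0) (90, 0) (90, 54) (0, 54)]
2. ⊥bis P1·P0 via (47.505,23.455): [(51.0549, 0) (90, 0) (90, 54) (42.8821, 54)]  |A|=2323.7024
3. ⊥bis P1·P2 via (40.955,23.27): [(51.0549, 0) (90, 0) (90, 54) (42.8821, 54)]  |A|=2323.7024
4. ⊥bis P1·P3 via (48.05,31.385): [(46.9547, 27.0907) (51.0549, 0) (90, 0) (90, 54) (53.8179, 54)]  |A|=2176.5646
5. ⊥bis P1·P4 via (53.4,29.285): [(49.5226, 10.1243) (51.0549, 0) (90, 0) (90, 54) (58.4014, 54)]  |A|=1983.2417
6. canonical 5-gon: [(49.5226, 10.1243) (51.0549, 0) (90, 0) (90, 54) (58.4014, 54)]
7. shoelace: 1983.2417

Area of P1's cell: 1983.2417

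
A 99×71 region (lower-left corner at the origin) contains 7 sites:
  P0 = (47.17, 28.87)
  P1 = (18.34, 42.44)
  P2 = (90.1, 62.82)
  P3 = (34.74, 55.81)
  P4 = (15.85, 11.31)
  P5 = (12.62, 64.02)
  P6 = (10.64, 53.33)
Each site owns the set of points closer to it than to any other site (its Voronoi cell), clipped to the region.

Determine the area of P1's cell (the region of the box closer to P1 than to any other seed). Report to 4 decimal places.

Area of P1's cell: 615.9918

1. box [0,99]×[0,71]: [(0, 0) (99, 0) (99, 71) (0, 71)]
2. ⊥bis P1·P0 via (32.755,35.655): [(0, 0) (15.9725, 0) (49.3915, 71) (0, 71)]  |A|=2320.4251
3. ⊥bis P1·P2 via (54.22,52.63): [(0, 0) (15.9725, 0) (49.1491, 70.485) (49.0029, 71) (0, 71)]  |A|=2320.325
4. ⊥bis P1·P3 via (26.54,49.125): [(0, 0) (15.9725, 0) (34.4996, 39.3615) (8.7065, 71) (0, 71)]  |A|=1676.8191
5. ⊥bis P1·P4 via (17.095,26.875): [(0, 28.2424) (28.2041, 25.9864) (34.4996, 39.3615) (8.7065, 71) (0, 71)]  |A|=1071.0092
6. ⊥bis P1·P5 via (15.48,53.23): [(0, 49.1269) (0, 28.2424) (28.2041, 25.9864) (34.4996, 39.3615) (21.8228, 54.9112)]  |A|=762.3038
7. ⊥bis P1·P6 via (14.49,47.885): [(0, 37.6395) (0, 28.2424) (28.2041, 25.9864) (34.4996, 39.3615) (22.7751, 53.7431)]  |A|=615.9918
8. canonical 5-gon: [(0, 37.6395) (0, 28.2424) (28.2041, 25.9864) (34.4996, 39.3615) (22.7751, 53.7431)]
9. shoelace: 615.9918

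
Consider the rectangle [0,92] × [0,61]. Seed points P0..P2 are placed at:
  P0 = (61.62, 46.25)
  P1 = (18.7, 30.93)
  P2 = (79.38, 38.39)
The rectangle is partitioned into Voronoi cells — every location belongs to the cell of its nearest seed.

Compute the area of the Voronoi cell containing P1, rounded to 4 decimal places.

Area of P1's cell: 2625.0508

1. box [0,92]×[0,61]: [(0, 0) (92, 0) (92, 61) (0, 61)]
2. ⊥bis P1·P0 via (40.16,38.59): [(0, 0) (53.9344, 0) (32.1609, 61) (0, 61)]  |A|=2625.9079
3. ⊥bis P1·P2 via (49.04,34.66): [(0, 0) (53.3011, 0) (52.9684, 2.7065) (32.1609, 61) (0, 61)]  |A|=2625.0508
4. canonical 5-gon: [(0, 0) (53.3011, 0) (52.9684, 2.7065) (32.1609, 61) (0, 61)]
5. shoelace: 2625.0508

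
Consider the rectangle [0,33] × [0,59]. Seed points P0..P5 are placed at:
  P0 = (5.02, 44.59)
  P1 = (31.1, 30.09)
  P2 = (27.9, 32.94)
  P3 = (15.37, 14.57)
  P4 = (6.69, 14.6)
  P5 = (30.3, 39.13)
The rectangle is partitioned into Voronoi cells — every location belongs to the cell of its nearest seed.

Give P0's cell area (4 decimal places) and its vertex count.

Area of P0's cell: 516.9019 (6 vertices)

1. box [0,33]×[0,59]: [(0, 0) (33, 0) (33, 59) (0, 59)]
2. ⊥bis P0·P1 via (18.06,37.34): [(0, 4.8569) (30.1026, 59) (0, 59)]  |A|=814.9228
3. ⊥bis P0·P2 via (16.46,38.765): [(0, 6.4384) (26.7632, 59) (0, 59)]  |A|=703.3588
4. ⊥bis P0·P3 via (10.195,29.58): [(0, 26.0651) (12.1214, 30.2442) (26.7632, 59) (0, 59)]  |A|=584.4078
5. ⊥bis P0·P4 via (5.855,29.595): [(0, 29.269) (11.0829, 29.8861) (12.1214, 30.2442) (26.7632, 59) (0, 59)]  |A|=566.6536
6. ⊥bis P0·P5 via (17.66,41.86): [(0, 29.269) (11.0829, 29.8861) (12.1214, 30.2442) (17.3831, 40.5779) (21.3619, 59) (0, 59)]  |A|=516.9019
7. canonical 6-gon: [(0, 29.269) (11.0829, 29.8861) (12.1214, 30.2442) (17.3831, 40.5779) (21.3619, 59) (0, 59)]
8. shoelace: 516.9019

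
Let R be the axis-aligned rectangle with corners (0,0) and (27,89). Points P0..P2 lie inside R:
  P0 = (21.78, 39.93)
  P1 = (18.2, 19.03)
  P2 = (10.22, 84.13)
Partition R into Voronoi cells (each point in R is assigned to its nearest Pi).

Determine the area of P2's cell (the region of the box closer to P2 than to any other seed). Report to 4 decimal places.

Area of P2's cell: 745.8438

1. box [0,27]×[0,89]: [(0, 0) (27, 0) (27, 89) (0, 89)]
2. ⊥bis P2·P0 via (16,62.03): [(0, 57.8454) (27, 64.9069) (27, 89) (0, 89)]  |A|=745.8438
3. ⊥bis P2·P1 via (14.21,51.58): [(0, 57.8454) (27, 64.9069) (27, 89) (0, 89)]  |A|=745.8438
4. canonical 4-gon: [(0, 57.8454) (27, 64.9069) (27, 89) (0, 89)]
5. shoelace: 745.8438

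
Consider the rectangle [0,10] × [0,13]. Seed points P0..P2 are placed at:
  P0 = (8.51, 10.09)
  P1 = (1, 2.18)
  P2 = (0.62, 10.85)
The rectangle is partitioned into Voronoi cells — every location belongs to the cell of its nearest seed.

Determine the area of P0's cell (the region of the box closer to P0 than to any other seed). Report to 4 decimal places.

Area of P0's cell: 50.8070

1. box [0,10]×[0,13]: [(0, 0) (10, 0) (10, 13) (0, 13)]
2. ⊥bis P0·P1 via (4.755,6.135): [(0, 10.6495) (10, 1.1552) (10, 13) (0, 13)]  |A|=70.9761
3. ⊥bis P0·P2 via (4.565,10.47): [(4.1983, 6.6635) (10, 1.1552) (10, 13) (4.8087, 13)]  |A|=50.807
4. canonical 4-gon: [(4.1983, 6.6635) (10, 1.1552) (10, 13) (4.8087, 13)]
5. shoelace: 50.807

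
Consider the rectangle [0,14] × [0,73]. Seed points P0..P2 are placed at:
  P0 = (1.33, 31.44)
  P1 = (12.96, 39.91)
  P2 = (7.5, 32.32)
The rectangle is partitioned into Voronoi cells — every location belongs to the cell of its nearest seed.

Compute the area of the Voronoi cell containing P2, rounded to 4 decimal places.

Area of P2's cell: 286.3662

1. box [0,14]×[0,73]: [(0, 0) (14, 0) (14, 73) (0, 73)]
2. ⊥bis P2·P0 via (4.415,31.88): [(0, 62.8352) (8.9619, 0) (14, 0) (14, 73) (0, 73)]  |A|=740.4386
3. ⊥bis P2·P1 via (10.23,36.115): [(3.0771, 41.2606) (8.9619, 0) (14, 0) (14, 33.403)]  |A|=286.3662
4. canonical 4-gon: [(3.0771, 41.2606) (8.9619, 0) (14, 0) (14, 33.403)]
5. shoelace: 286.3662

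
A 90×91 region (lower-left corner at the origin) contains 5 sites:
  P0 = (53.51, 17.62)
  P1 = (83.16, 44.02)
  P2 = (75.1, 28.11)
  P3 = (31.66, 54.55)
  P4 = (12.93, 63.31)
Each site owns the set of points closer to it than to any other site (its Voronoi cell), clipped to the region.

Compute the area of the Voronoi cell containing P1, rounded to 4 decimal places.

1. box [0,90]×[0,91]: [(0, 0) (90, 0) (90, 91) (0, 91)]
2. ⊥bis P1·P0 via (68.335,30.82): [(90, 6.4879) (90, 91) (14.7515, 91)]  |A|=3179.7059
3. ⊥bis P1·P2 via (79.13,36.065): [(50.9568, 50.3375) (90, 30.5583) (90, 91) (14.7515, 91)]  |A|=2709.8146
4. ⊥bis P1·P3 via (57.41,49.285): [(56.9993, 47.2764) (90, 30.5583) (90, 91) (65.9393, 91)]  |A|=1523.3198
5. ⊥bis P1·P4 via (48.045,53.665): [(56.9993, 47.2764) (90, 30.5583) (90, 91) (65.9393, 91)]  |A|=1523.3198
6. canonical 4-gon: [(56.9993, 47.2764) (90, 30.5583) (90, 91) (65.9393, 91)]
7. shoelace: 1523.3198

Area of P1's cell: 1523.3198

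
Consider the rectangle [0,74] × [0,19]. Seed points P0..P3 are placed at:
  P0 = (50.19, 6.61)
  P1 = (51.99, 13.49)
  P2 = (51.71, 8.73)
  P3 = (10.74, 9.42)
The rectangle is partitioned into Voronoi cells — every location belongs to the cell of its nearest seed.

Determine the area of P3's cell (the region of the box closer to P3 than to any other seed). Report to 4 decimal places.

1. box [0,74]×[0,19]: [(0, 0) (74, 0) (74, 19) (0, 19)]
2. ⊥bis P3·P0 via (30.465,8.015): [(0, 0) (29.8941, 0) (31.2475, 19) (0, 19)]  |A|=580.8447
3. ⊥bis P3·P1 via (31.365,11.455): [(0, 0) (29.8941, 0) (30.9846, 15.3101) (30.6206, 19) (0, 19)]  |A|=579.6882
4. ⊥bis P3·P2 via (31.225,9.075): [(0, 0) (29.8941, 0) (30.9846, 15.3101) (30.6206, 19) (0, 19)]  |A|=579.6882
5. canonical 5-gon: [(0, 0) (29.8941, 0) (30.9846, 15.3101) (30.6206, 19) (0, 19)]
6. shoelace: 579.6882

Area of P3's cell: 579.6882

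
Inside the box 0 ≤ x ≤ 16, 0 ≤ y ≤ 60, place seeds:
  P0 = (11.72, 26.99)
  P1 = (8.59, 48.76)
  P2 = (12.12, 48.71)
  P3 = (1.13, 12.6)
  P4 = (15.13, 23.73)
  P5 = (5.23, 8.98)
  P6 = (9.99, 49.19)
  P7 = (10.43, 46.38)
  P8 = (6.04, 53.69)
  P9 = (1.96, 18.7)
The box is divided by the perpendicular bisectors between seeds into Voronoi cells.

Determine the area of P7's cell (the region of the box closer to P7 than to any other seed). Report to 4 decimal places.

Area of P7's cell: 134.5855

1. box [0,16]×[0,60]: [(0, 0) (16, 0) (16, 60) (0, 60)]
2. ⊥bis P7·P0 via (11.075,36.685): [(0, 35.9482) (16, 37.0127) (16, 60) (0, 60)]  |A|=376.3132
3. ⊥bis P7·P1 via (9.51,47.57): [(0, 40.2177) (0, 35.9482) (16, 37.0127) (16, 52.5875)]  |A|=158.7549
4. ⊥bis P7·P2 via (11.275,47.545): [(10.3477, 48.2176) (0, 40.2177) (0, 35.9482) (16, 37.0127) (16, 44.1179)]  |A|=134.8184
5. ⊥bis P7·P3 via (5.78,29.49): [(10.3477, 48.2176) (0, 40.2177) (0, 35.9482) (16, 37.0127) (16, 44.1179)]  |A|=134.8184
6. ⊥bis P7·P4 via (12.78,35.055): [(10.3477, 48.2176) (0, 40.2177) (0, 35.9482) (16, 37.0127) (16, 44.1179)]  |A|=134.8184
7. ⊥bis P7·P5 via (7.83,27.68): [(10.3477, 48.2176) (0, 40.2177) (0, 35.9482) (16, 37.0127) (16, 44.1179)]  |A|=134.8184
8. ⊥bis P7·P6 via (10.21,47.785): [(10.8138, 47.8795) (9.6809, 47.7022) (0, 40.2177) (0, 35.9482) (16, 37.0127) (16, 44.1179)]  |A|=134.5855
9. ⊥bis P7·P8 via (8.235,50.035): [(10.8138, 47.8795) (9.6809, 47.7022) (0, 40.2177) (0, 35.9482) (16, 37.0127) (16, 44.1179)]  |A|=134.5855
10. ⊥bis P7·P9 via (6.195,32.54): [(10.8138, 47.8795) (9.6809, 47.7022) (0, 40.2177) (0, 35.9482) (16, 37.0127) (16, 44.1179)]  |A|=134.5855
11. canonical 6-gon: [(10.8138, 47.8795) (9.6809, 47.7022) (0, 40.2177) (0, 35.9482) (16, 37.0127) (16, 44.1179)]
12. shoelace: 134.5855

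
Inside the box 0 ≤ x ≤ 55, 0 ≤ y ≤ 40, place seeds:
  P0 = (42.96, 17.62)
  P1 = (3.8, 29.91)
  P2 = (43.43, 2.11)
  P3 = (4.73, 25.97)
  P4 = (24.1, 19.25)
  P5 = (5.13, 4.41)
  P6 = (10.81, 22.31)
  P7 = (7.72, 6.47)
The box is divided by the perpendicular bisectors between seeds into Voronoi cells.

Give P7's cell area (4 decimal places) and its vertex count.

1. box [0,55]×[0,40]: [(0, 0) (55, 0) (55, 40) (0, 40)]
2. ⊥bis P7·P0 via (25.34,12.045): [(0, 0) (29.1511, 0) (16.495, 40) (0, 40)]  |A|=912.9209
3. ⊥bis P7·P1 via (5.76,18.19): [(0, 17.2267) (0, 0) (29.1511, 0) (22.5094, 20.9911)]  |A|=499.8383
4. ⊥bis P7·P2 via (25.575,4.29): [(0, 17.2267) (0, 0) (25.0512, 0) (26.1928, 9.3498) (22.5094, 20.9911)]  |A|=480.672
5. ⊥bis P7·P3 via (6.225,16.22): [(0, 15.2655) (0, 0) (25.0512, 0) (26.1928, 9.3498) (23.1957, 18.8222)]  |A|=432.2237
6. ⊥bis P7·P4 via (15.91,12.86): [(12.5337, 17.1873) (0, 15.2655) (0, 0) (25.0512, 0) (25.172, 0.989)]  |A|=318.1764
7. ⊥bis P7·P5 via (6.425,5.44): [(12.5337, 17.1873) (0, 15.2655) (0, 13.518) (10.7518, 0) (25.0512, 0) (25.172, 0.989)]  |A|=245.5049
8. ⊥bis P7·P6 via (9.265,14.39): [(15.6949, 13.1357) (2.6747, 15.6756) (0, 15.2655) (0, 13.518) (10.7518, 0) (25.0512, 0) (25.172, 0.989)]  |A|=223.1427
9. canonical 7-gon: [(15.6949, 13.1357) (2.6747, 15.6756) (0, 15.2655) (0, 13.518) (10.7518, 0) (25.0512, 0) (25.172, 0.989)]
10. shoelace: 223.1427

Area of P7's cell: 223.1427 (7 vertices)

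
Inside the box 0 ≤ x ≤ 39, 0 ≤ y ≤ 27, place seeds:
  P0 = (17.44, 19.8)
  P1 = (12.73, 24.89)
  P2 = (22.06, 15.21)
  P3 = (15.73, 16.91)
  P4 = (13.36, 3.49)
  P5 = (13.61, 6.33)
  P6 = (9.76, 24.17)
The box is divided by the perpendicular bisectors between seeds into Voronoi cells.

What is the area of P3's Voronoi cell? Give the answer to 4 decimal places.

1. box [0,39]×[0,27]: [(0, 0) (39, 0) (39, 27) (0, 27)]
2. ⊥bis P3·P0 via (16.585,18.355): [(0, 0) (39, 0) (39, 5.0921) (1.9744, 27) (0, 27)]  |A|=647.4248
3. ⊥bis P3·P1 via (14.23,20.9): [(0, 15.5504) (0, 0) (39, 0) (39, 5.0921) (13.0399, 20.4526)]  |A|=566.3099
4. ⊥bis P3·P2 via (18.895,16.06): [(0, 15.5504) (0, 0) (14.5819, 0) (19.1101, 16.8609) (13.0399, 20.4526)]  |A|=309.8129
5. ⊥bis P3·P4 via (14.545,10.2): [(0, 15.5504) (0, 12.7687) (17.1955, 9.7319) (19.1101, 16.8609) (13.0399, 20.4526)]  |A|=129.0761
6. ⊥bis P3·P5 via (14.67,11.62): [(0, 15.5504) (0, 14.5595) (17.5477, 11.0434) (19.1101, 16.8609) (13.0399, 20.4526)]  |A|=101.5529
7. ⊥bis P3·P6 via (12.745,20.54): [(12.3008, 20.1747) (4.4001, 13.6779) (17.5477, 11.0434) (19.1101, 16.8609) (13.0399, 20.4526)]  |A|=77.6825
8. canonical 5-gon: [(12.3008, 20.1747) (4.4001, 13.6779) (17.5477, 11.0434) (19.1101, 16.8609) (13.0399, 20.4526)]
9. shoelace: 77.6825

Area of P3's cell: 77.6825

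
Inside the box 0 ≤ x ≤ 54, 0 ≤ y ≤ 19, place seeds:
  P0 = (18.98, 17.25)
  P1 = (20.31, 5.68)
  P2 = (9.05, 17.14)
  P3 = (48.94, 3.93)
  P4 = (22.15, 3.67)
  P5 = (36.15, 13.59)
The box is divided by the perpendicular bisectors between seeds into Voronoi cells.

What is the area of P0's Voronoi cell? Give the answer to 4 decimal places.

1. box [0,54]×[0,19]: [(0, 0) (54, 0) (54, 19) (0, 19)]
2. ⊥bis P0·P1 via (19.645,11.465): [(0, 9.2068) (54, 15.4142) (54, 19) (0, 19)]  |A|=361.2343
3. ⊥bis P0·P2 via (14.015,17.195): [(14.0856, 10.8259) (54, 15.4142) (54, 19) (13.995, 19)]  |A|=235.0646
4. ⊥bis P0·P3 via (33.96,10.59): [(14.0856, 10.8259) (35.141, 13.2463) (37.699, 19) (13.995, 19)]  |A|=154.3567
5. ⊥bis P0·P4 via (20.565,10.46): [(14.0856, 10.8259) (29.9401, 12.6485) (35.4466, 13.9338) (37.699, 19) (13.995, 19)]  |A|=152.6602
6. ⊥bis P0·P5 via (27.565,15.42): [(14.0856, 10.8259) (26.8997, 12.2989) (28.3281, 19) (13.995, 19)]  |A|=100.4621
7. canonical 4-gon: [(14.0856, 10.8259) (26.8997, 12.2989) (28.3281, 19) (13.995, 19)]
8. shoelace: 100.4621

Area of P0's cell: 100.4621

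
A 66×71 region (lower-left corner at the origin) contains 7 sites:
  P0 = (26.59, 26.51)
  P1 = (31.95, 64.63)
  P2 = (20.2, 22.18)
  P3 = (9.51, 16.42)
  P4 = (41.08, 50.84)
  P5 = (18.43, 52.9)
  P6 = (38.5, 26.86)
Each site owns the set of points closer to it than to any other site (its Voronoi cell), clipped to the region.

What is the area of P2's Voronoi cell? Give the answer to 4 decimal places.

1. box [0,66]×[0,71]: [(0, 0) (66, 0) (66, 71) (0, 71)]
2. ⊥bis P2·P0 via (23.395,24.345): [(0, 58.8702) (0, 0) (39.8917, 0)]  |A|=1174.2156
3. ⊥bis P2·P1 via (26.075,43.405): [(6.8791, 48.7184) (0, 50.6225) (0, 0) (39.8917, 0)]  |A|=1145.8471
4. ⊥bis P2·P3 via (14.855,19.3): [(6.8791, 48.7184) (0, 50.6225) (0, 46.8694) (25.2543, 0) (39.8917, 0)]  |A|=554.0209
5. ⊥bis P2·P4 via (30.64,36.51): [(6.8791, 48.7184) (0, 50.6225) (0, 46.8694) (25.2543, 0) (39.8917, 0)]  |A|=554.0209
6. ⊥bis P2·P5 via (19.315,37.54): [(14.6365, 37.2704) (5.4571, 36.7415) (25.2543, 0) (39.8917, 0)]  |A|=446.6384
7. ⊥bis P2·P6 via (29.35,24.52): [(33.0317, 10.1236) (14.6365, 37.2704) (5.4571, 36.7415) (25.2543, 0) (35.6207, 0)]  |A|=425.0194
8. canonical 5-gon: [(33.0317, 10.1236) (14.6365, 37.2704) (5.4571, 36.7415) (25.2543, 0) (35.6207, 0)]
9. shoelace: 425.0194

Area of P2's cell: 425.0194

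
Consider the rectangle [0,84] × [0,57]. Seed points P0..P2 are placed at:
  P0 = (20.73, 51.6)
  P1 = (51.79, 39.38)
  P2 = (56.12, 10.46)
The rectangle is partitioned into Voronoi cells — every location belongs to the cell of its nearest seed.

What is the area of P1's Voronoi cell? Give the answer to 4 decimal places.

Area of P1's cell: 1573.9962

1. box [0,84]×[0,57]: [(0, 0) (84, 0) (84, 57) (0, 57)]
2. ⊥bis P1·P0 via (36.26,45.49): [(18.3628, 0) (84, 0) (84, 57) (40.7884, 57)]  |A|=3102.1914
3. ⊥bis P1·P2 via (53.955,24.92): [(26.553, 20.8173) (84, 29.4184) (84, 57) (40.7884, 57)]  |A|=1573.9962
4. canonical 4-gon: [(26.553, 20.8173) (84, 29.4184) (84, 57) (40.7884, 57)]
5. shoelace: 1573.9962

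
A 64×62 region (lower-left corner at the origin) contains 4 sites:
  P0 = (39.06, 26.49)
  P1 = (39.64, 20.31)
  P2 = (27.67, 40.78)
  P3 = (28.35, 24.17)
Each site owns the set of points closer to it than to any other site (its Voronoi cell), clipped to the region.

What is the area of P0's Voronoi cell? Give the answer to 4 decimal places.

1. box [0,64]×[0,62]: [(0, 0) (64, 0) (64, 62) (0, 62)]
2. ⊥bis P0·P1 via (39.35,23.4): [(0, 19.707) (64, 25.7134) (64, 62) (0, 62)]  |A|=2514.5476
3. ⊥bis P0·P2 via (33.365,33.635): [(18.0115, 21.3974) (64, 25.7134) (64, 58.053)]  |A|=743.6225
4. ⊥bis P0·P3 via (33.705,25.33): [(32.1208, 32.6433) (34.2272, 22.9192) (64, 25.7134) (64, 58.053)]  |A|=663.1785
5. canonical 4-gon: [(32.1208, 32.6433) (34.2272, 22.9192) (64, 25.7134) (64, 58.053)]
6. shoelace: 663.1785

Area of P0's cell: 663.1785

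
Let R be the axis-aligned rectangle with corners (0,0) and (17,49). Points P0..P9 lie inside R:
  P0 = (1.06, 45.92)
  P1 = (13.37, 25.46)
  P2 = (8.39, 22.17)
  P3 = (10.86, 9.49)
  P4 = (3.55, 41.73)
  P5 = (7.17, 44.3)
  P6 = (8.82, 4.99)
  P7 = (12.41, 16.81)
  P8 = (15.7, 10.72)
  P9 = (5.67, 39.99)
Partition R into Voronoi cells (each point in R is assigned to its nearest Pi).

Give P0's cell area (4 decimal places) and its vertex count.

1. box [0,17]×[0,49]: [(0, 0) (17, 0) (17, 49) (0, 49)]
2. ⊥bis P0·P1 via (7.215,35.69): [(0, 31.349) (17, 41.5773) (17, 49) (0, 49)]  |A|=213.1267
3. ⊥bis P0·P2 via (4.725,34.045): [(0, 32.5867) (4.2238, 33.8903) (17, 41.5773) (17, 49) (0, 49)]  |A|=210.5128
4. ⊥bis P0·P3 via (5.96,27.705): [(0, 32.5867) (4.2238, 33.8903) (17, 41.5773) (17, 49) (0, 49)]  |A|=210.5128
5. ⊥bis P0·P4 via (2.305,43.825): [(0, 42.4552) (11.0131, 49) (0, 49)]  |A|=36.0394
6. ⊥bis P0·P5 via (4.115,45.11): [(0, 42.4552) (4.0491, 44.8615) (5.1464, 49) (0, 49)]  |A|=23.8995
7. ⊥bis P0·P6 via (4.94,25.455): [(0, 42.4552) (4.0491, 44.8615) (5.1464, 49) (0, 49)]  |A|=23.8995
8. ⊥bis P0·P7 via (6.735,31.365): [(0, 42.4552) (4.0491, 44.8615) (5.1464, 49) (0, 49)]  |A|=23.8995
9. ⊥bis P0·P8 via (8.38,28.32): [(0, 42.4552) (4.0491, 44.8615) (5.1464, 49) (0, 49)]  |A|=23.8995
10. ⊥bis P0·P9 via (3.365,42.955): [(0, 42.4552) (4.0491, 44.8615) (5.1464, 49) (0, 49)]  |A|=23.8995
11. canonical 4-gon: [(0, 42.4552) (4.0491, 44.8615) (5.1464, 49) (0, 49)]
12. shoelace: 23.8995

Area of P0's cell: 23.8995 (4 vertices)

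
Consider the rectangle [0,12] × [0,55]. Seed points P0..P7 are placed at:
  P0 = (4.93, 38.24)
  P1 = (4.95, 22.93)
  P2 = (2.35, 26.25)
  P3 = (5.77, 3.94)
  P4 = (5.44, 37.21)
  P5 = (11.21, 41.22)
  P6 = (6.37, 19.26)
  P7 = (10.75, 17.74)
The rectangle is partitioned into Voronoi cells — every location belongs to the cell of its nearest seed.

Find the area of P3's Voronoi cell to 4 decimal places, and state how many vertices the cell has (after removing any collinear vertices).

Area of P3's cell: 133.7548 (5 vertices)

1. box [0,12]×[0,55]: [(0, 0) (12, 0) (12, 55) (0, 55)]
2. ⊥bis P3·P0 via (5.35,21.09): [(0, 20.959) (0, 0) (12, 0) (12, 21.2529)]  |A|=253.271
3. ⊥bis P3·P1 via (5.36,13.435): [(0, 13.2036) (0, 0) (12, 0) (12, 13.7217)]  |A|=161.5516
4. ⊥bis P3·P2 via (4.06,15.095): [(0, 13.2036) (0, 0) (12, 0) (12, 13.7217)]  |A|=161.5516
5. ⊥bis P3·P4 via (5.605,20.575): [(0, 13.2036) (0, 0) (12, 0) (12, 13.7217)]  |A|=161.5516
6. ⊥bis P3·P5 via (8.49,22.58): [(0, 13.2036) (0, 0) (12, 0) (12, 13.7217)]  |A|=161.5516
7. ⊥bis P3·P6 via (6.07,11.6): [(0, 11.8377) (0, 0) (12, 0) (12, 11.3678)]  |A|=139.2329
8. ⊥bis P3·P7 via (8.26,10.84): [(6.1642, 11.5963) (0, 11.8377) (0, 0) (12, 0) (12, 9.4903)]  |A|=133.7548
9. canonical 5-gon: [(6.1642, 11.5963) (0, 11.8377) (0, 0) (12, 0) (12, 9.4903)]
10. shoelace: 133.7548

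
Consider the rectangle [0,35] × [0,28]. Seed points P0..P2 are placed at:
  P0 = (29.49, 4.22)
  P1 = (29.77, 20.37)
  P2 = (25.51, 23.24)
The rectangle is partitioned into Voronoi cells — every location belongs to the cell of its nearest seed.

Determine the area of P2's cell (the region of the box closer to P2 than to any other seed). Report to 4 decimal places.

1. box [0,35]×[0,28]: [(0, 0) (35, 0) (35, 28) (0, 28)]
2. ⊥bis P2·P0 via (27.5,13.73): [(0, 7.9755) (35, 15.2994) (35, 28) (0, 28)]  |A|=572.6887
3. ⊥bis P2·P1 via (27.64,21.805): [(0, 7.9755) (21.33, 12.4389) (31.8136, 28) (0, 28)]  |A|=461.0882
4. canonical 4-gon: [(0, 7.9755) (21.33, 12.4389) (31.8136, 28) (0, 28)]
5. shoelace: 461.0882

Area of P2's cell: 461.0882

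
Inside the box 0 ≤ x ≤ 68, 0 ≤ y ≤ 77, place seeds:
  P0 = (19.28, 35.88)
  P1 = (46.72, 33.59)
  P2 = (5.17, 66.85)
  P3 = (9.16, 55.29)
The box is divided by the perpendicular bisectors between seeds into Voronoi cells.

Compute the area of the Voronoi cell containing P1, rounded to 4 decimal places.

Area of P1's cell: 2564.1737

1. box [0,68]×[0,77]: [(0, 0) (68, 0) (68, 77) (0, 77)]
2. ⊥bis P1·P0 via (33,34.735): [(30.1012, 0) (68, 0) (68, 77) (36.5272, 77)]  |A|=2670.806
3. ⊥bis P1·P2 via (25.945,50.22): [(35.2638, 61.8615) (30.1012, 0) (68, 0) (68, 77) (47.3819, 77)]  |A|=2588.6446
4. ⊥bis P1·P3 via (27.94,44.44): [(45.1156, 74.1689) (34.801, 56.3155) (30.1012, 0) (68, 0) (68, 77) (47.3819, 77)]  |A|=2564.1737
5. canonical 6-gon: [(45.1156, 74.1689) (34.801, 56.3155) (30.1012, 0) (68, 0) (68, 77) (47.3819, 77)]
6. shoelace: 2564.1737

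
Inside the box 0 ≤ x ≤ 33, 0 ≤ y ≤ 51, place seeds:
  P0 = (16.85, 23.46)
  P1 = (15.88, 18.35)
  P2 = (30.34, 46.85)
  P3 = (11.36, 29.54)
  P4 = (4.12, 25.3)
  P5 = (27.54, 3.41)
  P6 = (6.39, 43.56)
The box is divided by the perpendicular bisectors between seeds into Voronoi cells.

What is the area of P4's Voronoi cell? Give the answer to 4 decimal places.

Area of P4's cell: 177.9140

1. box [0,33]×[0,51]: [(0, 0) (33, 0) (33, 51) (0, 51)]
2. ⊥bis P4·P0 via (10.485,24.38): [(0, 0) (6.9611, 0) (14.3327, 51) (0, 51)]  |A|=542.9912
3. ⊥bis P4·P1 via (10,21.825): [(0, 4.9041) (10.1532, 22.0842) (14.3327, 51) (0, 51)]  |A|=441.2299
4. ⊥bis P4·P2 via (17.23,36.075): [(0, 4.9041) (10.1532, 22.0842) (12.9314, 41.3052) (4.9633, 51) (0, 51)]  |A|=395.8125
5. ⊥bis P4·P3 via (7.74,27.42): [(0, 40.6364) (0, 4.9041) (10.1532, 22.0842) (10.294, 23.0589)]  |A|=187.6527
6. ⊥bis P4·P5 via (15.83,14.355): [(0, 40.6364) (0, 4.9041) (10.1532, 22.0842) (10.294, 23.0589)]  |A|=187.6527
7. ⊥bis P4·P6 via (5.255,34.43): [(3.5075, 34.6472) (0, 35.0833) (0, 4.9041) (10.1532, 22.0842) (10.294, 23.0589)]  |A|=177.914
8. canonical 5-gon: [(3.5075, 34.6472) (0, 35.0833) (0, 4.9041) (10.1532, 22.0842) (10.294, 23.0589)]
9. shoelace: 177.914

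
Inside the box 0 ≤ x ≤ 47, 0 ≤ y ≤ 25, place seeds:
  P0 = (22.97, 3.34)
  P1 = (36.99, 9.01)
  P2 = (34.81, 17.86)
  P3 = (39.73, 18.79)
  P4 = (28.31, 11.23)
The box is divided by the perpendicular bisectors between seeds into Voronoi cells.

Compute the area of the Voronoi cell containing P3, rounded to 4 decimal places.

Area of P3's cell: 120.8110

1. box [0,47]×[0,25]: [(0, 0) (47, 0) (47, 25) (0, 25)]
2. ⊥bis P3·P0 via (31.35,11.065): [(41.5501, 0) (47, 0) (47, 25) (18.5042, 25)]  |A|=424.3209
3. ⊥bis P3·P1 via (38.36,13.9): [(25.3858, 17.5349) (47, 11.4794) (47, 25) (18.5042, 25)]  |A|=252.4807
4. ⊥bis P3·P2 via (37.27,18.325): [(38.0923, 13.975) (47, 11.4794) (47, 25) (36.0083, 25)]  |A|=120.811
5. ⊥bis P3·P4 via (34.02,15.01): [(38.0923, 13.975) (47, 11.4794) (47, 25) (36.0083, 25)]  |A|=120.811
6. canonical 4-gon: [(38.0923, 13.975) (47, 11.4794) (47, 25) (36.0083, 25)]
7. shoelace: 120.811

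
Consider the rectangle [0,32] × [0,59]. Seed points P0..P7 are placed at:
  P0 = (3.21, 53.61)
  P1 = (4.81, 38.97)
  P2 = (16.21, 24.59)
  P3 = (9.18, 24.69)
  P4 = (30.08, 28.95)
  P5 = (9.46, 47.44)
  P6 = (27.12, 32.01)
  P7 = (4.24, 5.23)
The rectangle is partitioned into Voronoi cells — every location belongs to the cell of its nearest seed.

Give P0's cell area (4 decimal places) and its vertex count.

1. box [0,32]×[0,59]: [(0, 0) (32, 0) (32, 59) (0, 59)]
2. ⊥bis P0·P1 via (4.01,46.29): [(0, 45.8517) (32, 49.349) (32, 59) (0, 59)]  |A|=364.7878
3. ⊥bis P0·P2 via (9.71,39.1): [(0, 45.8517) (32, 49.349) (32, 59) (0, 59)]  |A|=364.7878
4. ⊥bis P0·P3 via (6.195,39.15): [(0, 45.8517) (32, 49.349) (32, 59) (0, 59)]  |A|=364.7878
5. ⊥bis P0·P4 via (16.645,41.28): [(0, 45.8517) (23.1641, 48.3833) (32, 58.0111) (32, 59) (0, 59)]  |A|=326.5192
6. ⊥bis P0·P5 via (6.335,50.525): [(0, 45.8517) (1.9298, 46.0627) (14.7015, 59) (0, 59)]  |A|=107.7859
7. ⊥bis P0·P6 via (15.165,42.81): [(0, 45.8517) (1.9298, 46.0627) (14.7015, 59) (0, 59)]  |A|=107.7859
8. ⊥bis P0·P7 via (3.725,29.42): [(0, 45.8517) (1.9298, 46.0627) (14.7015, 59) (0, 59)]  |A|=107.7859
9. canonical 4-gon: [(0, 45.8517) (1.9298, 46.0627) (14.7015, 59) (0, 59)]
10. shoelace: 107.7859

Area of P0's cell: 107.7859 (4 vertices)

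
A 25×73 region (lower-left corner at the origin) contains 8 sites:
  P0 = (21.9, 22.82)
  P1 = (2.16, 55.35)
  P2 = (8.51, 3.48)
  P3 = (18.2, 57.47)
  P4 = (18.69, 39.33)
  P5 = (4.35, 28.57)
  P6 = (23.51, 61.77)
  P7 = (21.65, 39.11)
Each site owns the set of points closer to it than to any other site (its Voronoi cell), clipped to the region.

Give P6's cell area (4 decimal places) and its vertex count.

1. box [0,25]×[0,73]: [(0, 0) (25, 0) (25, 73) (0, 73)]
2. ⊥bis P6·P0 via (22.705,42.295): [(0, 43.2335) (25, 42.2001) (25, 73) (0, 73)]  |A|=757.0794
3. ⊥bis P6·P1 via (12.835,58.56): [(17.6633, 42.5034) (25, 42.2001) (25, 73) (8.4929, 73)]  |A|=364.6912
4. ⊥bis P6·P2 via (16.01,32.625): [(17.6633, 42.5034) (25, 42.2001) (25, 73) (8.4929, 73)]  |A|=364.6912
5. ⊥bis P6·P3 via (20.855,59.62): [(25, 54.5014) (25, 73) (10.02, 73)]  |A|=138.5547
6. ⊥bis P6·P4 via (21.1,50.55): [(25, 54.5014) (25, 73) (10.02, 73)]  |A|=138.5547
7. ⊥bis P6·P5 via (13.93,45.17): [(25, 54.5014) (25, 73) (10.02, 73)]  |A|=138.5547
8. ⊥bis P6·P7 via (22.58,50.44): [(25, 54.5014) (25, 73) (10.02, 73)]  |A|=138.5547
9. canonical 3-gon: [(25, 54.5014) (25, 73) (10.02, 73)]
10. shoelace: 138.5547

Area of P6's cell: 138.5547 (3 vertices)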